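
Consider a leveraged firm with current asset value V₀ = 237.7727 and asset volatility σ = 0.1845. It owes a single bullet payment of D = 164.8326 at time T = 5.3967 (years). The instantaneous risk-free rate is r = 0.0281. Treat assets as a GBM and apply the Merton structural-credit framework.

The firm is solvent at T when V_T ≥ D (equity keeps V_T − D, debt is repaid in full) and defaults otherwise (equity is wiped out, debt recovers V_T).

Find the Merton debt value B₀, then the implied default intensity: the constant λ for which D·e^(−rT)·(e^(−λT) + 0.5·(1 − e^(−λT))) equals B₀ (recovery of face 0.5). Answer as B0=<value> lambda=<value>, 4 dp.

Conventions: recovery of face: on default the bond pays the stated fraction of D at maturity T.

B0=137.3707 lambda=0.0115

With assets at 237.7727 and a single debt payment of 164.8326 at 5.3967 years:
d₁ = [ln(V₀/D) + (r + σ²/2)T] / (σ√T)
   = [ln(237.7727/164.8326) + (0.0281 + 0.5·0.1845²)·5.3967] / (0.1845·√5.3967)
   = [0.366385 + 0.243500] / 0.428608 = 1.422942
d₂ = d₁ − σ√T = 1.422942 − 0.428608 = 0.994333
N(d₁) = 0.922623,  N(d₂) = 0.839970,  e^(−rT) = 0.859291
E₀ = V₀·N(d₁) − D·e^(−rT)·N(d₂)
   = 237.7727·0.922623 − 164.8326·0.859291·0.839970 = 100.402014
B₀ = V₀ − E₀ = 237.7727 − 100.402014 = 137.370686
e^(−λT) = (B₀·e^(rT)/D − 0.5)/(1 − 0.5) = (137.3707·1.163750/164.8326 − 0.5)/0.5 = 0.93972682
λ = −ln(0.93972682)/5.3967 = 0.011519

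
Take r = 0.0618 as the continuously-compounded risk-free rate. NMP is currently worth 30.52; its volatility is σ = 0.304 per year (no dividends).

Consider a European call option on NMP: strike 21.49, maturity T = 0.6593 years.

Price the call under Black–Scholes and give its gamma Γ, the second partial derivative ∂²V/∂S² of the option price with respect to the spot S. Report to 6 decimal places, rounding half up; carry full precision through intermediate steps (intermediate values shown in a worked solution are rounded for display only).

price = 10.035886
Γ = 0.012281

σ√T = 0.304·√0.6593 = 0.246840
d₁ = (ln(S/K) + (r+σ²/2)T) / (σ√T) = (ln(30.52/21.49) + (0.0618+0.304²/2)·0.6593) / 0.246840 = (0.350794 + 0.071210) / 0.246840 = 1.709628
d₂ = d₁ − σ√T = 1.709628 − 0.246840 = 1.462788
e^{−rT} = 0.960074
N(d₁) = 0.956333,  N(d₂) = 0.928237
Call price V = S·N(d₁) − K·e^{−rT}·N(d₂) = 29.187273 − 19.151387 = 10.035886
φ(d₁) = (1/√(2π))·e^{−d₁²/2} = 0.092518
Γ = φ(d₁) / (S·σ·√T) = 0.012281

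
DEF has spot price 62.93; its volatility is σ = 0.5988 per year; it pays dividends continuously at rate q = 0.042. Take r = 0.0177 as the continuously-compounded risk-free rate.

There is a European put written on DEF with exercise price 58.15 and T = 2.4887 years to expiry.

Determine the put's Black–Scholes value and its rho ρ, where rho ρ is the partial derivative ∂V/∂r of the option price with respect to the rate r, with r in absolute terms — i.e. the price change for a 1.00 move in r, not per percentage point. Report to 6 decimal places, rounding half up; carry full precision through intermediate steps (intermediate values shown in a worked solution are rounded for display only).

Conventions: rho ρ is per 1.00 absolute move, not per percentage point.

σ√T = 0.5988·√2.4887 = 0.944644
d₁ = (ln(S/K) + (r−q+σ²/2)T) / (σ√T) = (ln(62.93/58.15) + (0.0177−0.042+0.5988²/2)·2.4887) / 0.944644 = (0.078997 + 0.385701) / 0.944644 = 0.491929
d₂ = d₁ − σ√T = 0.491929 − 0.944644 = -0.452715
e^{−rT} = 0.956906
e^{−qT} = 0.900752
N(−d₁) = 0.311385,  N(−d₂) = 0.674623
Put price V = K·e^{−rT}·N(−d₂) − S·e^{−qT}·N(−d₁) = 37.538780 − 17.650634 = 19.888146
ρ = −K·T·e^{−rT}·N(−d₂) = -93.422762

price = 19.888146
ρ = -93.422762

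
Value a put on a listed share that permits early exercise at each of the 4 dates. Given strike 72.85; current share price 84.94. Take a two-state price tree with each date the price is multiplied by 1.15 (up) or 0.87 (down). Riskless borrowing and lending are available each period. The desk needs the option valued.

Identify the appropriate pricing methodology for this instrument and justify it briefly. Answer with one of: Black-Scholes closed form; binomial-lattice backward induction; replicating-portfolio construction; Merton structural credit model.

framework: binomial-lattice backward induction

Key observation: an American put (K = 72.85, S₀ = 84.94) on a 4-date tree has no closed form — the optimal stopping decision is embedded and must be resolved recursively from expiry.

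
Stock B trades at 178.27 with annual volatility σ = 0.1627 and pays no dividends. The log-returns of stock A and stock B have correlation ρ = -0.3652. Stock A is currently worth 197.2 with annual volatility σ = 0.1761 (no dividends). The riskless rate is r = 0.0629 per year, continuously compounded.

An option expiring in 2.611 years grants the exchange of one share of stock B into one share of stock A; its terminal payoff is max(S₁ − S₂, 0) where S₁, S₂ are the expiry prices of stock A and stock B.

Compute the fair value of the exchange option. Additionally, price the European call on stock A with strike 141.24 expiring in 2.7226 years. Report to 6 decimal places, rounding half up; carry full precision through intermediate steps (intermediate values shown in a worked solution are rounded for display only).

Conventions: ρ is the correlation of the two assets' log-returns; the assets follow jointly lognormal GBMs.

exchange price = 43.883282
price(stock A call K=141.24) = 78.925578

σ_eff = √(σ₁² + σ₂² − 2ρσ₁σ₂) = √(0.1761² + 0.1627² − 2·-0.3652·0.1761·0.1627) = 0.280017
d₁ = (ln(S₁/S₂) + (q₂ − q₁ + σ_eff²/2)T) / (σ_eff√T) = (ln(197.2/178.27) + (0.0 − 0.0 + 0.039205)·2.611) / 0.452468 = 0.449276
d₂ = d₁ − σ_eff√T = 0.449276 − 0.452468 = -0.003192
N(d₁) = 0.673384,  N(d₂) = 0.498726
V = S₁·e^{−q₁T}·N(d₁) − S₂·e^{−q₂T}·N(d₂) = 132.791240 − 88.907959 = 43.883282
[vanilla: stock A call K=141.24]
σ√T = 0.1761·√2.7226 = 0.290570
d₁ = (ln(S/K) + (r+σ²/2)T) / (σ√T) = (ln(197.2/141.24) + (0.0629+0.1761²/2)·2.7226) / 0.290570 = (0.333758 + 0.213467) / 0.290570 = 1.883279
d₂ = d₁ − σ√T = 1.883279 − 0.290570 = 1.592709
e^{−rT} = 0.842610
N(d₁) = 0.970169,  N(d₂) = 0.944387
price = S·N(d₁) − K·e^{−rT}·N(d₂) = 191.317269 − 112.391690 = 78.925578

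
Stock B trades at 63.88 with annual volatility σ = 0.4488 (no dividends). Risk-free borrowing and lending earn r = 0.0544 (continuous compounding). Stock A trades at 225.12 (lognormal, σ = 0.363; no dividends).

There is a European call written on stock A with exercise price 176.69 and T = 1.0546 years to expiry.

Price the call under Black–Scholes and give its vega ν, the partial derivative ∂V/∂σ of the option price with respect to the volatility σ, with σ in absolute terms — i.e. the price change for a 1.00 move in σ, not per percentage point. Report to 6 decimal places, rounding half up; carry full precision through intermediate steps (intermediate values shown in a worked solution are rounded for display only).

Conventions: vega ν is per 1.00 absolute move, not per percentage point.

price = 66.821064
ν = 56.493398

σ√T = 0.363·√1.0546 = 0.372778
d₁ = (ln(S/K) + (r+σ²/2)T) / (σ√T) = (ln(225.12/176.69) + (0.0544+0.363²/2)·1.0546) / 0.372778 = (0.242237 + 0.126852) / 0.372778 = 0.990103
d₂ = d₁ − σ√T = 0.990103 − 0.372778 = 0.617325
e^{−rT} = 0.944244
N(d₁) = 0.838938,  N(d₂) = 0.731490
Call price V = S·N(d₁) − K·e^{−rT}·N(d₂) = 188.861752 − 122.040688 = 66.821064
φ(d₁) = (1/√(2π))·e^{−d₁²/2} = 0.244365
ν = S·φ(d₁)·√T = 56.493398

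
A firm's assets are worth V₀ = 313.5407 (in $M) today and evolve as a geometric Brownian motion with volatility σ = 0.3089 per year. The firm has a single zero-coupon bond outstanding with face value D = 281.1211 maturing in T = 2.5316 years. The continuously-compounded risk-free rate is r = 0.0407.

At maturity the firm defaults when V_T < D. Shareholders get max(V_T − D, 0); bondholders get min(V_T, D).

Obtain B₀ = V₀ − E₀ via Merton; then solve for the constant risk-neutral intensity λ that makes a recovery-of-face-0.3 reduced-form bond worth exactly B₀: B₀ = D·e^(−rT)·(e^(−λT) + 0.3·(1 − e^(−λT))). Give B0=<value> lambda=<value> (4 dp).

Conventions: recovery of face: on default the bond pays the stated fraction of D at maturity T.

With assets at 313.5407 and a single debt payment of 281.1211 at 2.5316 years:
d₁ = [ln(V₀/D) + (r + σ²/2)T] / (σ√T)
   = [ln(313.5407/281.1211) + (0.0407 + 0.5·0.3089²)·2.5316] / (0.3089·√2.5316)
   = [0.109144 + 0.223818] / 0.491491 = 0.677452
d₂ = d₁ − σ√T = 0.677452 − 0.491491 = 0.185961
N(d₁) = 0.750940,  N(d₂) = 0.573762,  e^(−rT) = 0.902094
E₀ = V₀·N(d₁) − D·e^(−rT)·N(d₂)
   = 313.5407·0.750940 − 281.1211·0.902094·0.573762 = 89.945518
B₀ = V₀ − E₀ = 313.5407 − 89.945518 = 223.595182
e^(−λT) = (B₀·e^(rT)/D − 0.3)/(1 − 0.3) = (223.5952·1.108531/281.1211 − 0.3)/0.7 = 0.83098901
λ = −ln(0.83098901)/2.5316 = 0.073131

B0=223.5952 lambda=0.0731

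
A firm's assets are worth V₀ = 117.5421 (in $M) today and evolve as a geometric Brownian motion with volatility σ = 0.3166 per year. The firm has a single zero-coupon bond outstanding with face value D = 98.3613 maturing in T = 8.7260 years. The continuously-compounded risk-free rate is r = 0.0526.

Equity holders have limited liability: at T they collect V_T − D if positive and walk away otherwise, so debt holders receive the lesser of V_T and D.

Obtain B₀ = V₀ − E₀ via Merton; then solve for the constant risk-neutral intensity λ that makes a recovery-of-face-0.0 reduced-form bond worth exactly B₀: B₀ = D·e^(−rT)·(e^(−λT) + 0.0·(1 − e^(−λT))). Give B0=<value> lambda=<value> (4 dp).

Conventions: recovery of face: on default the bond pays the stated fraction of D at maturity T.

Apply the equity-as-call identities (strike 98.3613, horizon 8.7260 years):
d₁ = [ln(V₀/D) + (r + σ²/2)T] / (σ√T)
   = [ln(117.5421/98.3613) + (0.0526 + 0.5·0.3166²)·8.7260] / (0.3166·√8.7260)
   = [0.178149 + 0.896315] / 0.935230 = 1.148877
d₂ = d₁ − σ√T = 1.148877 − 0.935230 = 0.213647
N(d₁) = 0.874697,  N(d₂) = 0.584589,  e^(−rT) = 0.631923
E₀ = V₀·N(d₁) − D·e^(−rT)·N(d₂)
   = 117.5421·0.874697 − 98.3613·0.631923·0.584589 = 66.477529
B₀ = V₀ − E₀ = 117.5421 − 66.477529 = 51.064571
e^(−λT) = (B₀·e^(rT)/D − 0)/(1 − 0) = (51.0646·1.582471/98.3613 − 0)/1 = 0.82154519
λ = −ln(0.82154519)/8.7260 = 0.022527

B0=51.0646 lambda=0.0225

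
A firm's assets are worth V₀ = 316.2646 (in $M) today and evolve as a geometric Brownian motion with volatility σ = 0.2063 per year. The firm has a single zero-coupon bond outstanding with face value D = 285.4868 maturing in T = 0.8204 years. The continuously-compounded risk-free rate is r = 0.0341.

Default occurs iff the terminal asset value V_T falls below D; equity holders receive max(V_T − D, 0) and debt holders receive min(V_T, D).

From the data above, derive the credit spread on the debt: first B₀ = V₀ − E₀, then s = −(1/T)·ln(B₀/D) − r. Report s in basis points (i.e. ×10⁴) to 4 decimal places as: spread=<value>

Work the structural quantities from V₀ = 316.2646 against face 285.4868:
d₁ = [ln(V₀/D) + (r + σ²/2)T] / (σ√T)
   = [ln(316.2646/285.4868) + (0.0341 + 0.5·0.2063²)·0.8204] / (0.2063·√0.8204)
   = [0.102383 + 0.045434] / 0.186858 = 0.791065
d₂ = d₁ − σ√T = 0.791065 − 0.186858 = 0.604207
N(d₁) = 0.785547,  N(d₂) = 0.727147,  e^(−rT) = 0.972412
E₀ = V₀·N(d₁) − D·e^(−rT)·N(d₂)
   = 316.2646·0.785547 − 285.4868·0.972412·0.727147 = 46.576851
B₀ = V₀ − E₀ = 316.2646 − 46.576851 = 269.687749
spread = −(1/T)·ln(B₀/D) − r = −(1/0.8204)·ln(269.687749/285.4868) − 0.0341 = 0.03529419
in basis points: 0.03529419 × 10⁴ = 352.9419 bp

spread=352.9419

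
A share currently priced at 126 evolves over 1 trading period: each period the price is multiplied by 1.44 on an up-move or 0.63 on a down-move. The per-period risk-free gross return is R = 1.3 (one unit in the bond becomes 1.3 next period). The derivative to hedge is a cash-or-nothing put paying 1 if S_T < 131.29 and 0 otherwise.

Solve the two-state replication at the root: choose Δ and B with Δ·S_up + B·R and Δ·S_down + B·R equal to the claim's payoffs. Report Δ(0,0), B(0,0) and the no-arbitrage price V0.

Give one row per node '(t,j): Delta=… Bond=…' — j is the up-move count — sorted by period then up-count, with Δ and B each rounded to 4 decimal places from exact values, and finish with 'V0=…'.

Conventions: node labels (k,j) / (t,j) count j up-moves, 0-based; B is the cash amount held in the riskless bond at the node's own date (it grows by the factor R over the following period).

The replicating-portfolio and risk-neutral prices coincide; use p* = (1.3−0.63)/(1.44−0.63) = 0.8272 for the latter.
Payoffs at expiry: V(1,0)=1.0000, V(1,1)=0.0000
(0,0): S=126.0000. Δ = (V_up−V_dn)/(S_up−S_dn) = (0.0000−1.0000)/(181.4400−79.3800) = -0.0098. V = [p*·0.0000 + (1−p*)·1.0000]/1.3 = 0.1330. B = V − Δ·S = 1.3675.
Verification: the root portfolio costs Δ(0,0)·S0 + B(0,0) = 0.1330, matching V0.

(0,0): Delta=-0.0098 Bond=1.3675
V0=0.1330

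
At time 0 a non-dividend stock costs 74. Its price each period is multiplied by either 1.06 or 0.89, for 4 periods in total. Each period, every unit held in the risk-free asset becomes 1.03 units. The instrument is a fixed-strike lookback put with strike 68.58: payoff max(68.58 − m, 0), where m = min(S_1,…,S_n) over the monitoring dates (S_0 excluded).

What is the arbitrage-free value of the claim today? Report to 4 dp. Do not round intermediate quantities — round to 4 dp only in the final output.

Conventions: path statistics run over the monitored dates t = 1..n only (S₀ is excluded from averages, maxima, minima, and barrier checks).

price = 1.0656

Risk-neutral up-probability p* = (R−d)/(u−d) = (1.03−0.89)/(1.06−0.89) = 0.8235; the claim prices as the p*-weighted sum of path payoffs discounted by R^4.
Enumerate all 2^4 = 16 price paths (U = up ×1.06, D = down ×0.89); each path with k up-moves has probability p*^k·(1−p*)^(4−k).
DDDD: m=46.4293, payoff=22.1507, prob=0.000970
UDDD: m=55.2978, payoff=13.2822, prob=0.004526
DUDD: m=55.2978, payoff=13.2822, prob=0.004526
UUDD: m=65.8603, payoff=2.7197, prob=0.021120
DDUD: m=55.2978, payoff=13.2822, prob=0.004526
UDUD: m=65.8603, payoff=2.7197, prob=0.021120
DUUD: m=65.8600, payoff=2.7200, prob=0.021120
UUUD: m=78.4400, payoff=0.0000, prob=0.098562
DDDU: m=52.1677, payoff=16.4123, prob=0.004526
UDDU: m=62.1323, payoff=6.4477, prob=0.021120
DUDU: m=62.1323, payoff=6.4477, prob=0.021120
UUDU: m=74.0003, payoff=0.0000, prob=0.098562
DDUU: m=58.6154, payoff=9.9646, prob=0.021120
UDUU: m=69.8116, payoff=0.0000, prob=0.098562
DUUU: m=65.8600, payoff=2.7200, prob=0.098562
UUUU: m=78.4400, payoff=0.0000, prob=0.459956
Price = Σ prob·payoff / R^4 = 1.199332 / 1.125509 = 1.0656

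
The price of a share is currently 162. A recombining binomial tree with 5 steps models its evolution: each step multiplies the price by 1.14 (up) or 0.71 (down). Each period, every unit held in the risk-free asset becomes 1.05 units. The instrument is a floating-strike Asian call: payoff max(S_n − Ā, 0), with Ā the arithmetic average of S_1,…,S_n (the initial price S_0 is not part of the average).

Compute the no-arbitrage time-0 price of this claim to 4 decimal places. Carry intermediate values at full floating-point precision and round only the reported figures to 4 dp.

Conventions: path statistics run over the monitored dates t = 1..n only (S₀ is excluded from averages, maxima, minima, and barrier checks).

With p* = (R−d)/(u−d) = 0.7907, sum probability × payoff across the paths and divide by R^5.
Enumerate all 2^5 = 32 price paths (U = up ×1.14, D = down ×0.71); each path with k up-moves has probability p*^k·(1−p*)^(5−k).
DDDDD: Ā=65.0122, payoff=0.0000, prob=0.000402
UDDDD: Ā=104.3859, payoff=0.0000, prob=0.001517
DUDDD: Ā=90.4539, payoff=0.0000, prob=0.001517
UUDDD: Ā=145.2358, payoff=0.0000, prob=0.005732
DDUDD: Ā=80.5621, payoff=0.0000, prob=0.001517
UDUDD: Ā=129.3533, payoff=0.0000, prob=0.005732
DUUDD: Ā=115.4213, payoff=0.0000, prob=0.005732
UUUDD: Ā=185.3243, payoff=0.0000, prob=0.021656
DDDUD: Ā=73.5390, payoff=0.0000, prob=0.001517
UDDUD: Ā=118.0767, payoff=0.0000, prob=0.005732
DUDUD: Ā=104.1447, payoff=0.0000, prob=0.005732
UUDUD: Ā=167.2183, payoff=0.0000, prob=0.021656
DDUUD: Ā=94.2530, payoff=0.0000, prob=0.005732
UDUUD: Ā=151.3358, payoff=0.0000, prob=0.021656
DUUUD: Ā=137.4038, payoff=0.0000, prob=0.021656
UUUUD: Ā=220.6202, payoff=0.0000, prob=0.081812
DDDDU: Ā=68.5526, payoff=0.0000, prob=0.001517
UDDDU: Ā=110.0704, payoff=0.0000, prob=0.005732
DUDDU: Ā=96.1384, payoff=0.0000, prob=0.005732
UUDDU: Ā=154.3630, payoff=0.0000, prob=0.021656
DDUDU: Ā=86.2467, payoff=0.0000, prob=0.005732
UDUDU: Ā=138.4805, payoff=0.0000, prob=0.021656
DUUDU: Ā=124.5485, payoff=0.0000, prob=0.021656
UUUDU: Ā=199.9793, payoff=0.0000, prob=0.081812
DDDUU: Ā=79.2235, payoff=0.0000, prob=0.005732
UDDUU: Ā=127.2040, payoff=0.0000, prob=0.021656
DUDUU: Ā=113.2720, payoff=7.7171, prob=0.021656
UUDUU: Ā=181.8733, payoff=12.3909, prob=0.081812
DDUUU: Ā=103.3803, payoff=17.6088, prob=0.021656
UDUUU: Ā=165.9908, payoff=28.2734, prob=0.081812
DUUUU: Ā=152.0588, payoff=42.2054, prob=0.081812
UUUUU: Ā=244.1508, payoff=67.7664, prob=0.309067
Price = Σ prob·payoff / R^5 = 28.272500 / 1.276282 = 22.1522

price = 22.1522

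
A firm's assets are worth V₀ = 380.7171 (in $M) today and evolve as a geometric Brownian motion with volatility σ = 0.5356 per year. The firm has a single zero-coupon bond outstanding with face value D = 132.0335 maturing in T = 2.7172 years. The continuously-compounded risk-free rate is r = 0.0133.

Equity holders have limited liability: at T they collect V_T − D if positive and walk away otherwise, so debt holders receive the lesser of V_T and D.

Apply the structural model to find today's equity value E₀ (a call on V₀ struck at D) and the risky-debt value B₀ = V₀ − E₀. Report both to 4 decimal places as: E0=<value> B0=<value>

E0=262.7603 B0=117.9568

Equity is a call on the firm's assets struck at D = 132.0335:
d₁ = [ln(V₀/D) + (r + σ²/2)T] / (σ√T)
   = [ln(380.7171/132.0335) + (0.0133 + 0.5·0.5356²)·2.7172] / (0.5356·√2.7172)
   = [1.059001 + 0.425877] / 0.882879 = 1.681858
d₂ = d₁ − σ√T = 1.681858 − 0.882879 = 0.798979
N(d₁) = 0.953702,  N(d₂) = 0.787849,  e^(−rT) = 0.964506
E₀ = V₀·N(d₁) − D·e^(−rT)·N(d₂)
   = 380.7171·0.953702 − 132.0335·0.964506·0.787849 = 262.760305
B₀ = V₀ − E₀ = 380.7171 − 262.760305 = 117.956795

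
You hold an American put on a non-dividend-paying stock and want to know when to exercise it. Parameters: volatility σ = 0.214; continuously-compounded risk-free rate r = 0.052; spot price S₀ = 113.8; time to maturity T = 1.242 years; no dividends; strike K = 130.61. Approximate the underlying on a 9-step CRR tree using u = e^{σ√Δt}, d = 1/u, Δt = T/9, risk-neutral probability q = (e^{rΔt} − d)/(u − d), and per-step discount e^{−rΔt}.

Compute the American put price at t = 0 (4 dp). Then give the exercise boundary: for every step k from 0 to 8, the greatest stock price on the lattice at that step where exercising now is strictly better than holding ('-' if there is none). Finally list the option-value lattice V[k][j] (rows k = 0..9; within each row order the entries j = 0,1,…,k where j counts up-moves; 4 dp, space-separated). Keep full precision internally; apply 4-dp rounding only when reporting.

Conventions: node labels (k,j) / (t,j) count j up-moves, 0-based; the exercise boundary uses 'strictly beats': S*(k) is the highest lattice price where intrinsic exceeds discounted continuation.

price = 18.5718
boundary = - 105.1034 97.0715 105.1034 97.0715 105.1034 97.0715 105.1034 113.8000
tree:
18.5718
25.5066 12.5617
33.5385 18.1897 7.6498
40.9567 25.5066 11.8293 3.9790
47.8080 33.5385 17.7040 6.6844 1.5895
54.1357 40.9567 25.5066 10.8980 2.9696 0.3646
59.9798 47.8080 33.5385 17.0992 5.4455 0.7737 0.0000
65.3773 54.1357 40.9567 25.5066 9.7387 1.6418 0.0000 0.0000
70.3624 59.9798 47.8080 33.5385 16.8100 3.4842 0.0000 0.0000 0.0000
74.9665 65.3773 54.1357 40.9567 25.5066 7.3939 0.0000 0.0000 0.0000 0.0000

Δt=0.13800, u=1.08274, d=0.92358, q=0.52538, disc=e^(-rΔt)=0.99285
k=9 terminal: V=max(K-S,0) → 74.9665 65.3773 54.1357 40.9567 25.5066 7.3939 0.0000 0.0000 0.0000 0.0000
k=8: j=0 S=60.2476 intr=70.3624 cont=69.4285 V=70.3624[EX]; j=1 S=70.6302 intr=59.9798 cont=59.0459 V=59.9798[EX]; j=2 S=82.8020 intr=47.8080 cont=46.8741 V=47.8080[EX]; j=3 S=97.0715 intr=33.5385 cont=32.6046 V=33.5385[EX]; j=4 S=113.8000 intr=16.8100 cont=15.8761 V=16.8100[EX]; j=5 S=133.4114 intr=0.0000 cont=3.4842 V=3.4842[hold]; j=6 S=156.4024 intr=0.0000 cont=0.0000 V=0.0000[hold]; j=7 S=183.3556 intr=0.0000 cont=0.0000 V=0.0000[hold]; j=8 S=214.9536 intr=0.0000 cont=0.0000 V=0.0000[hold]  S*(8)=113.8000
k=7: j=0 S=65.2327 intr=65.3773 cont=64.4434 V=65.3773[EX]; j=1 S=76.4743 intr=54.1357 cont=53.2018 V=54.1357[EX]; j=2 S=89.6533 intr=40.9567 cont=40.0228 V=40.9567[EX]; j=3 S=105.1034 intr=25.5066 cont=24.5727 V=25.5066[EX]; j=4 S=123.2161 intr=7.3939 cont=9.7387 V=9.7387[hold]; j=5 S=144.4502 intr=0.0000 cont=1.6418 V=1.6418[hold]; j=6 S=169.3436 intr=0.0000 cont=0.0000 V=0.0000[hold]; j=7 S=198.5269 intr=0.0000 cont=0.0000 V=0.0000[hold]  S*(7)=105.1034
k=6: j=0 S=70.6302 intr=59.9798 cont=59.0459 V=59.9798[EX]; j=1 S=82.8020 intr=47.8080 cont=46.8741 V=47.8080[EX]; j=2 S=97.0715 intr=33.5385 cont=32.6046 V=33.5385[EX]; j=3 S=113.8000 intr=16.8100 cont=17.0992 V=17.0992[hold]; j=4 S=133.4114 intr=0.0000 cont=5.4455 V=5.4455[hold]; j=5 S=156.4024 intr=0.0000 cont=0.7737 V=0.7737[hold]; j=6 S=183.3556 intr=0.0000 cont=0.0000 V=0.0000[hold]  S*(6)=97.0715
k=5: j=0 S=76.4743 intr=54.1357 cont=53.2018 V=54.1357[EX]; j=1 S=89.6533 intr=40.9567 cont=40.0228 V=40.9567[EX]; j=2 S=105.1034 intr=25.5066 cont=24.7235 V=25.5066[EX]; j=3 S=123.2161 intr=7.3939 cont=10.8980 V=10.8980[hold]; j=4 S=144.4502 intr=0.0000 cont=2.9696 V=2.9696[hold]; j=5 S=169.3436 intr=0.0000 cont=0.3646 V=0.3646[hold]  S*(5)=105.1034
k=4: j=0 S=82.8020 intr=47.8080 cont=46.8741 V=47.8080[EX]; j=1 S=97.0715 intr=33.5385 cont=32.6046 V=33.5385[EX]; j=2 S=113.8000 intr=16.8100 cont=17.7040 V=17.7040[hold]; j=3 S=133.4114 intr=0.0000 cont=6.6844 V=6.6844[hold]; j=4 S=156.4024 intr=0.0000 cont=1.5895 V=1.5895[hold]  S*(4)=97.0715
k=3: j=0 S=89.6533 intr=40.9567 cont=40.0228 V=40.9567[EX]; j=1 S=105.1034 intr=25.5066 cont=25.0390 V=25.5066[EX]; j=2 S=123.2161 intr=7.3939 cont=11.8293 V=11.8293[hold]; j=3 S=144.4502 intr=0.0000 cont=3.9790 V=3.9790[hold]  S*(3)=105.1034
k=2: j=0 S=97.0715 intr=33.5385 cont=32.6046 V=33.5385[EX]; j=1 S=113.8000 intr=16.8100 cont=18.1897 V=18.1897[hold]; j=2 S=133.4114 intr=0.0000 cont=7.6498 V=7.6498[hold]  S*(2)=97.0715
k=1: j=0 S=105.1034 intr=25.5066 cont=25.2924 V=25.5066[EX]; j=1 S=123.2161 intr=7.3939 cont=12.5617 V=12.5617[hold]  S*(1)=105.1034
k=0: j=0 S=113.8000 intr=16.8100 cont=18.5718 V=18.5718[hold]  S*(0)=-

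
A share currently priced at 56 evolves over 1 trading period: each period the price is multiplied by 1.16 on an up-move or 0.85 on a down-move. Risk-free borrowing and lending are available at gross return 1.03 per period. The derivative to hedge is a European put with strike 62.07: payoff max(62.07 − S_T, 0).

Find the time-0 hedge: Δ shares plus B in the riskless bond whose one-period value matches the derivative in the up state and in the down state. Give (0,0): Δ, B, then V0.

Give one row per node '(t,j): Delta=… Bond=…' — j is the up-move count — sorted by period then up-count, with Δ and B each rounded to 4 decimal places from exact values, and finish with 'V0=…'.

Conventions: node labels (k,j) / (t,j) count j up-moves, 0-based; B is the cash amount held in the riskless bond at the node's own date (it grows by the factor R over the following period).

No-arbitrage ⇒ martingale measure with p* = (R−d)/(u−d) = 0.5806.
At maturity the claim pays: V(1,0)=14.4700, V(1,1)=0.0000
  t=0,j=0: stock 56.0000 → up 64.9600 (V=0.0000), down 47.6000 (V=14.4700). Price 5.8913; hedge Δ=-0.8335, bond B=52.5687.
Sanity check at the root: Δ(0,0)·S0 + B(0,0) reproduces V0 = 5.8913.

(0,0): Delta=-0.8335 Bond=52.5687
V0=5.8913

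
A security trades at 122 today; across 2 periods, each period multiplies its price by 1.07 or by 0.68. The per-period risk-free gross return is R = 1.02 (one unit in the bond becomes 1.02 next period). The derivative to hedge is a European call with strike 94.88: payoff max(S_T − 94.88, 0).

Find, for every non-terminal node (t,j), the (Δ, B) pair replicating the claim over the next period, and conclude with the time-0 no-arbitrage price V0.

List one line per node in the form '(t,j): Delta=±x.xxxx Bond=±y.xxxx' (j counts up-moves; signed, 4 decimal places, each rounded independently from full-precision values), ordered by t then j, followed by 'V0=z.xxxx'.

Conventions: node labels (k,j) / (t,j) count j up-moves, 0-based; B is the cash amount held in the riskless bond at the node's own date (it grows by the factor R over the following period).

(0,0): Delta=0.8047 Bond=-65.4508
(1,0): Delta=0.0000 Bond=0.0000
(1,1): Delta=0.8799 Bond=-76.5774
V0=32.7254

Since d<R<u, set p* = (R−d)/(u−d) = 0.8718; price each node as the discounted p*-expectation of its children.
Expiry values: V(2,0)=0.0000, V(2,1)=0.0000, V(2,2)=44.7978
  t=1,j=0: stock 82.9600 → up 88.7672 (V=0.0000), down 56.4128 (V=0.0000). Price 0.0000; hedge Δ=0.0000, bond B=0.0000.
  t=1,j=1: stock 130.5400 → up 139.6778 (V=44.7978), down 88.7672 (V=0.0000). Price 38.2887; hedge Δ=0.8799, bond B=-76.5774.
  t=0,j=0: stock 122.0000 → up 130.5400 (V=38.2887), down 82.9600 (V=0.0000). Price 32.7254; hedge Δ=0.8047, bond B=-65.4508.
Verification: the root portfolio costs Δ(0,0)·S0 + B(0,0) = 32.7254, matching V0.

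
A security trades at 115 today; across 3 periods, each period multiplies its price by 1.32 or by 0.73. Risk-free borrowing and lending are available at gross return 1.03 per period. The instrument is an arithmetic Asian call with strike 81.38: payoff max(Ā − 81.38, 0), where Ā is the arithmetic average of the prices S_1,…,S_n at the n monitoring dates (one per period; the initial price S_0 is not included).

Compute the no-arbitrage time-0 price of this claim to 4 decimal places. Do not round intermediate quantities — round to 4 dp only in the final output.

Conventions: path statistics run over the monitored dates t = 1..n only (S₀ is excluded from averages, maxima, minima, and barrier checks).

Under the martingale measure an up-move has probability p* = 0.5085; value the claim as the probability-weighted average of per-path payoffs, discounted 3 periods at R = 1.03.
Enumerate all 2^3 = 8 price paths (U = up ×1.32, D = down ×0.73); each path with k up-moves has probability p*^k·(1−p*)^(3−k).
DDD: Ā=63.3235, payoff=0.0000, prob=0.118751
UDD: Ā=114.5027, payoff=33.1227, prob=0.122846
DUD: Ā=91.8861, payoff=10.5061, prob=0.122846
UUD: Ā=166.1502, payoff=84.7702, prob=0.127082
DDU: Ā=75.3759, payoff=0.0000, prob=0.122846
UDU: Ā=136.2962, payoff=54.9162, prob=0.127082
DUU: Ā=113.6795, payoff=32.2995, prob=0.127082
UUU: Ā=205.5574, payoff=124.1774, prob=0.131464
Price = Σ prob·payoff / R^3 = 43.540847 / 1.092727 = 39.8460

price = 39.8460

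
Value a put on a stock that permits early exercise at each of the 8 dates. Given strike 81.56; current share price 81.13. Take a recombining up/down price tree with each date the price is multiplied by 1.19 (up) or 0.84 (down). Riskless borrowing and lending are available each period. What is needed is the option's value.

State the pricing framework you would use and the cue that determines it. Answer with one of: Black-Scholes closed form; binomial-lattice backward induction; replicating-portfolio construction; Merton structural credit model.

Key observation: the exercise right at every one of the 8 steps is what matters: each node needs max(81.56 − S, continuation), which only the stepwise tree valuation starting from spot 81.13 delivers.

framework: binomial-lattice backward induction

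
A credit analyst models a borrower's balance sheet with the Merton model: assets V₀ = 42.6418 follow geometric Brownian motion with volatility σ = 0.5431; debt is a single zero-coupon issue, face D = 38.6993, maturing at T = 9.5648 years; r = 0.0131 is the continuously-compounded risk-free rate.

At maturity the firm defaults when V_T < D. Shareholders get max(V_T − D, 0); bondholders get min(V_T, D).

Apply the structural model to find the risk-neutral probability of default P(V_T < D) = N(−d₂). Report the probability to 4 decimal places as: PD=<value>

With assets at 42.6418 and a single debt payment of 38.6993 at 9.5648 years:
d₁ = [ln(V₀/D) + (r + σ²/2)T] / (σ√T)
   = [ln(42.6418/38.6993) + (0.0131 + 0.5·0.5431²)·9.5648] / (0.5431·√9.5648)
   = [0.097013 + 1.535904] / 1.679646 = 0.972180
d₂ = d₁ − σ√T = 0.972180 − 1.679646 = -0.707466
risk-neutral PD = N(−d₂) = N(0.707466) = 0.760362

PD=0.7604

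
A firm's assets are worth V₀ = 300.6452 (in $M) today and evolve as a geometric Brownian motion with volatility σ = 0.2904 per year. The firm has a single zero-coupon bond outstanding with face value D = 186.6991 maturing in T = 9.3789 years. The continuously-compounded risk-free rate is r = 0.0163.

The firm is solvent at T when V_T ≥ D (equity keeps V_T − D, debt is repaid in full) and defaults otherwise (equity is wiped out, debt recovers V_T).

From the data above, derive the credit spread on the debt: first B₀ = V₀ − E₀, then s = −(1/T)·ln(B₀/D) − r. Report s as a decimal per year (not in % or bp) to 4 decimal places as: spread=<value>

Work the structural quantities from V₀ = 300.6452 against face 186.6991:
d₁ = [ln(V₀/D) + (r + σ²/2)T] / (σ√T)
   = [ln(300.6452/186.6991) + (0.0163 + 0.5·0.2904²)·9.3789] / (0.2904·√9.3789)
   = [0.476433 + 0.548348] / 0.889350 = 1.152280
d₂ = d₁ − σ√T = 1.152280 − 0.889350 = 0.262931
N(d₁) = 0.875397,  N(d₂) = 0.603698,  e^(−rT) = 0.858236
E₀ = V₀·N(d₁) − D·e^(−rT)·N(d₂)
   = 300.6452·0.875397 − 186.6991·0.858236·0.603698 = 166.452246
B₀ = V₀ − E₀ = 300.6452 − 166.452246 = 134.192954
spread = −(1/T)·ln(B₀/D) − r = −(1/9.3789)·ln(134.192954/186.6991) − 0.0163 = 0.01890877

spread=0.0189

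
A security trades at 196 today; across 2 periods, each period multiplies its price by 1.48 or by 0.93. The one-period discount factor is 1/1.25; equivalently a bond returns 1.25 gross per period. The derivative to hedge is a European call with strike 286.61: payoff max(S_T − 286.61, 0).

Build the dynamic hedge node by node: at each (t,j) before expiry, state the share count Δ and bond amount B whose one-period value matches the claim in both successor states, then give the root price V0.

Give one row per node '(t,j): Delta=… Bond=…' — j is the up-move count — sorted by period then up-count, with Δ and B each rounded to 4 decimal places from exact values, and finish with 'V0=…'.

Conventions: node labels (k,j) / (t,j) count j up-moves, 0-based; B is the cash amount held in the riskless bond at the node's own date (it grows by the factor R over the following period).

The replicating-portfolio and risk-neutral prices coincide; use p* = (1.25−0.93)/(1.48−0.93) = 0.5818 for the latter.
At maturity the claim pays: V(2,0)=0.0000, V(2,1)=0.0000, V(2,2)=142.7084
(1,0): S=182.2800. Δ = (V_up−V_dn)/(S_up−S_dn) = (0.0000−0.0000)/(269.7744−169.5204) = 0.0000. V = [p*·0.0000 + (1−p*)·0.0000]/1.25 = 0.0000. B = V − Δ·S = 0.0000.
(1,1): S=290.0800. Δ = (V_up−V_dn)/(S_up−S_dn) = (142.7084−0.0000)/(429.3184−269.7744) = 0.8945. V = [p*·142.7084 + (1−p*)·0.0000]/1.25 = 66.4243. B = V − Δ·S = -193.0455.
(0,0): S=196.0000. Δ = (V_up−V_dn)/(S_up−S_dn) = (66.4243−0.0000)/(290.0800−182.2800) = 0.6162. V = [p*·66.4243 + (1−p*)·0.0000]/1.25 = 30.9175. B = V − Δ·S = -89.8539.
As a check, the time-0 holding Δ(0,0)·S0 + B(0,0) comes to 30.9175 — exactly V0.

(0,0): Delta=0.6162 Bond=-89.8539
(1,0): Delta=0.0000 Bond=0.0000
(1,1): Delta=0.8945 Bond=-193.0455
V0=30.9175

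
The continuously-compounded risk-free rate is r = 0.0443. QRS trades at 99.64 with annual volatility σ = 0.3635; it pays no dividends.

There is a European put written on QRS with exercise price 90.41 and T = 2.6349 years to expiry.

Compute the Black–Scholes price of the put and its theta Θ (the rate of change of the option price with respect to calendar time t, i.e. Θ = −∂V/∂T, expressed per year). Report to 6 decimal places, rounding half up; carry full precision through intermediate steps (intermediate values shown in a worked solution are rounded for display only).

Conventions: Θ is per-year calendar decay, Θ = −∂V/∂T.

price = 12.610450
Θ = -1.899388

σ√T = 0.3635·√2.6349 = 0.590047
d₁ = (ln(S/K) + (r+σ²/2)T) / (σ√T) = (ln(99.64/90.41) + (0.0443+0.3635²/2)·2.6349) / 0.590047 = (0.097209 + 0.290804) / 0.590047 = 0.657596
d₂ = d₁ − σ√T = 0.657596 − 0.590047 = 0.067549
e^{−rT} = 0.889829
N(−d₁) = 0.255399,  N(−d₂) = 0.473072
Put price V = K·e^{−rT}·N(−d₂) − S·N(−d₁) = 38.058391 − 25.447941 = 12.610450
φ(d₁) = (1/√(2π))·e^{−d₁²/2} = 0.321372
Θ = −S·φ(d₁)·σ/(2√T) + r·K·e^{−rT}·N(−d₂) = −3.585375 + 1.685987 = -1.899388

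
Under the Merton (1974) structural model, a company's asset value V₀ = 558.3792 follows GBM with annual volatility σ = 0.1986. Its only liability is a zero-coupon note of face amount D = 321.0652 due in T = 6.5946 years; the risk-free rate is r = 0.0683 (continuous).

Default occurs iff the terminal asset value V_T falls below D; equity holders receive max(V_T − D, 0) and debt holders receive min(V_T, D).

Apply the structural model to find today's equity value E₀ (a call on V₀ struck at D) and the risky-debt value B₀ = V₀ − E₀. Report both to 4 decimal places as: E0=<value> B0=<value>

E0=355.2963 B0=203.0829

Apply the equity-as-call identities (strike 321.0652, horizon 6.5946 years):
d₁ = [ln(V₀/D) + (r + σ²/2)T] / (σ√T)
   = [ln(558.3792/321.0652) + (0.0683 + 0.5·0.1986²)·6.5946] / (0.1986·√6.5946)
   = [0.553394 + 0.580463] / 0.510004 = 2.223233
d₂ = d₁ − σ√T = 2.223233 − 0.510004 = 1.713229
N(d₁) = 0.986900,  N(d₂) = 0.956665,  e^(−rT) = 0.637366
E₀ = V₀·N(d₁) − D·e^(−rT)·N(d₂)
   = 558.3792·0.986900 − 321.0652·0.637366·0.956665 = 355.296300
B₀ = V₀ − E₀ = 558.3792 − 355.296300 = 203.082900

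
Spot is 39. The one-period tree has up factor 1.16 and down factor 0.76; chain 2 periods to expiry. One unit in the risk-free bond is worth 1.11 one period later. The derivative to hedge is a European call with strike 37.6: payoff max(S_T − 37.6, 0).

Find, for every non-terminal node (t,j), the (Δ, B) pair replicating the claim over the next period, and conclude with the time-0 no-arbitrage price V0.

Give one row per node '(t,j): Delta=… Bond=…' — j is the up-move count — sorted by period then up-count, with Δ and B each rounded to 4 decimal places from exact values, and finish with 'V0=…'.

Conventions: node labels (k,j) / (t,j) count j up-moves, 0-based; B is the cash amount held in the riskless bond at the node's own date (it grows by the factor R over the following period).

No-arbitrage ⇒ martingale measure with p* = (R−d)/(u−d) = 0.8750.
Terminal payoffs: V(2,0)=0.0000, V(2,1)=0.0000, V(2,2)=14.8784
  t=1,j=0: stock 29.6400 → up 34.3824 (V=0.0000), down 22.5264 (V=0.0000). Price 0.0000; hedge Δ=0.0000, bond B=0.0000.
  t=1,j=1: stock 45.2400 → up 52.4784 (V=14.8784), down 34.3824 (V=0.0000). Price 11.7285; hedge Δ=0.8222, bond B=-25.4675.
  t=0,j=0: stock 39.0000 → up 45.2400 (V=11.7285), down 29.6400 (V=0.0000). Price 9.2454; hedge Δ=0.7518, bond B=-20.0758.
Check: Δ(0,0)·S0 + B(0,0) = 9.2454 = V0.

(0,0): Delta=0.7518 Bond=-20.0758
(1,0): Delta=0.0000 Bond=0.0000
(1,1): Delta=0.8222 Bond=-25.4675
V0=9.2454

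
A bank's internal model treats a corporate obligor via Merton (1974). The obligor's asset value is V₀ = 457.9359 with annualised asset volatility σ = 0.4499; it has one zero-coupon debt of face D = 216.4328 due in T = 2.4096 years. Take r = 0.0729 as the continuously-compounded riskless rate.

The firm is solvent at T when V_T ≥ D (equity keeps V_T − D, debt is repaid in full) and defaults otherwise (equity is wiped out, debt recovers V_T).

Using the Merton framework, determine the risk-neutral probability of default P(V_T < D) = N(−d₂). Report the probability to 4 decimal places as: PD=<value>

With assets at 457.9359 and a single debt payment of 216.4328 at 2.4096 years:
d₁ = [ln(V₀/D) + (r + σ²/2)T] / (σ√T)
   = [ln(457.9359/216.4328) + (0.0729 + 0.5·0.4499²)·2.4096] / (0.4499·√2.4096)
   = [0.749449 + 0.419523] / 0.698375 = 1.673847
d₂ = d₁ − σ√T = 1.673847 − 0.698375 = 0.975473
risk-neutral PD = N(−d₂) = N(-0.975473) = 0.164663

PD=0.1647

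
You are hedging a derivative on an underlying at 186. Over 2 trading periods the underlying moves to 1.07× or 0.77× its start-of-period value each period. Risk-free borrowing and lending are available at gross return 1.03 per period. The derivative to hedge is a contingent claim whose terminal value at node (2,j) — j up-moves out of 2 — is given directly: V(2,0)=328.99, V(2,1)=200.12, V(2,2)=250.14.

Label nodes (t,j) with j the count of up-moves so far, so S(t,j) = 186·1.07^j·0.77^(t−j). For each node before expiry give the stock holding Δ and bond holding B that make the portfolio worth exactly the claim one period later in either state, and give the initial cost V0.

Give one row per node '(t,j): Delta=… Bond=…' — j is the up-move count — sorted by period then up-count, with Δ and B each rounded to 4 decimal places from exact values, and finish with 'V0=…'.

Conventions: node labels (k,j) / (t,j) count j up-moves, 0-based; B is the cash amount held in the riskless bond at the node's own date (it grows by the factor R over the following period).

Under the risk-neutral measure, an up-move has probability p* = (R−d)/(u−d) = 0.8667 and values discount at R = 1.03.
Payoffs at expiry: V(2,0)=328.9900, V(2,1)=200.1200, V(2,2)=250.1400
Node (1,0) S=143.2200: V=(p*·200.1200+(1−p*)·328.9900)/1.03=210.9735; Δ=(200.1200−328.9900)/(153.2454−110.2794)=-2.9993; B=V−Δ·S=640.5401
Node (1,1) S=199.0200: V=(p*·250.1400+(1−p*)·200.1200)/1.03=236.3793; Δ=(250.1400−200.1200)/(212.9514−153.2454)=0.8378; B=V−Δ·S=69.6460
Node (0,0) S=186.0000: V=(p*·236.3793+(1−p*)·210.9735)/1.03=226.2057; Δ=(236.3793−210.9735)/(199.0200−143.2200)=0.4553; B=V−Δ·S=141.5196
As a check, the time-0 holding Δ(0,0)·S0 + B(0,0) comes to 226.2057 — exactly V0.

(0,0): Delta=0.4553 Bond=141.5196
(1,0): Delta=-2.9993 Bond=640.5401
(1,1): Delta=0.8378 Bond=69.6460
V0=226.2057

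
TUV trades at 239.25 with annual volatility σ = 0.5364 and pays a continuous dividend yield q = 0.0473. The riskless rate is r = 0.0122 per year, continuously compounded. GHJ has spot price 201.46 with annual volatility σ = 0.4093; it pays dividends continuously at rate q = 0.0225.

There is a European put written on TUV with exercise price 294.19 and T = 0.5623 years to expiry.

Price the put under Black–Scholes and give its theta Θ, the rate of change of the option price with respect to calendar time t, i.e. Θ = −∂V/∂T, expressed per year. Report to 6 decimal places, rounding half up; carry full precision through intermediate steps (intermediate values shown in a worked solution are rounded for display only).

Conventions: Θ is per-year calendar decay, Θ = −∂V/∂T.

price = 77.798628
Θ = -35.429747

σ√T = 0.5364·√0.5623 = 0.402228
d₁ = (ln(S/K) + (r−q+σ²/2)T) / (σ√T) = (ln(239.25/294.19) + (0.0122−0.0473+0.5364²/2)·0.5623) / 0.402228 = (-0.206717 + 0.061157) / 0.402228 = -0.361883
d₂ = d₁ − σ√T = -0.361883 − 0.402228 = -0.764111
e^{−rT} = 0.993163
e^{−qT} = 0.973754
N(−d₁) = 0.641280,  N(−d₂) = 0.777600
Put price V = K·e^{−rT}·N(−d₂) − S·e^{−qT}·N(−d₁) = 227.198073 − 149.399445 = 77.798628
φ(d₁) = (1/√(2π))·e^{−d₁²/2} = 0.373657
Θ = −S·e^{−qT}·φ(d₁)·σ/(2√T) − q·S·e^{−qT}·N(−d₁) + r·K·e^{−rT}·N(−d₂) = −31.134970 − 7.066594 + 2.771816 = -35.429747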